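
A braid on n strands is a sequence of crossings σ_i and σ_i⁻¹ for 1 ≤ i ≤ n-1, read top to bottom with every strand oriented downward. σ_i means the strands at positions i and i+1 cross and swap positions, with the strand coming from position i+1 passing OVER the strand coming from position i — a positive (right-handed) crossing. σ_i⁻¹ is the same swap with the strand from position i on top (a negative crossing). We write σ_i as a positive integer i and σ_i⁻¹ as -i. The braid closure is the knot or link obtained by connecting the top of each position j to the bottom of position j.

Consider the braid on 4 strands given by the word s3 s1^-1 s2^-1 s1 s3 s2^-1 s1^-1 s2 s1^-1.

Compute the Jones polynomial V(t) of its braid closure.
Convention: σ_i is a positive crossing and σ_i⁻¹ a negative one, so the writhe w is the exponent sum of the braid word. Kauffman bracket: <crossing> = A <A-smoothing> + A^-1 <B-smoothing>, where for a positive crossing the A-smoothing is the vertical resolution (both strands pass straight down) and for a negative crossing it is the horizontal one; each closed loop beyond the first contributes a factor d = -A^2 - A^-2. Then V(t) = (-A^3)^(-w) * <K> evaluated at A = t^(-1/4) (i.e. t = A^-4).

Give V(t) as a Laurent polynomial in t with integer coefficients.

t^2 - 2*t + 3 - 3*t^-1 + 3*t^-2 - 2*t^-3 + 2*t^-4 - t^-5

Derivation:
Braid: s3 s1^-1 s2^-1 s1 s3 s2^-1 s1^-1 s2 s1^-1 on 4 strands, 9 crossings.
Writhe w = (#positive) - (#negative) = 4 - 5 = -1.
State-sum expansion of <K>. There are 2^9 = 512 states.
Smooth each crossing (0=||, 1=⌣⌢); contribution A^(Σ sign_k(1-2s_k)) * d^(L-1).
Tabulate the states by total A-exponent and number of loops L (A-exp: L × count):
  A^9: L=5 ×1
  A^7: L=4 ×9
  A^5: L=3 ×32, L=5 ×4
  A^3: L=2 ×53, L=4 ×30, L=6 ×1
  A^1: L=1 ×35, L=3 ×80, L=5 ×11
  A^-1: L=2 ×86, L=4 ×39, L=6 ×1
  A^-3: L=1 ×21, L=3 ×58, L=5 ×5
  A^-5: L=2 ×26, L=4 ×10
  A^-7: L=1 ×3, L=3 ×6
  A^-9: L=2 ×1
Each group contributes A^e * Σ count * d^(L-1):
Powers of d = -A^2 - A^-2: d^2 = A^4 + 2 + A^-4; d^3 = -A^6 - 3*A^2 - 3*A^-2 - A^-6; d^4 = A^8 + 4*A^4 + 6 + 4*A^-4 + A^-8; d^5 = -A^10 - 5*A^6 - 10*A^2 - 10*A^-2 - 5*A^-6 - A^-10.
  A^9 * (d^4) = A^17 + 4*A^13 + 6*A^9 + 4*A^5 + A
  A^7 * (9*d^3) = -9*A^13 - 27*A^9 - 27*A^5 - 9*A
  A^5 * (32*d^2 + 4*d^4) = 4*A^13 + 48*A^9 + 88*A^5 + 48*A + 4*A^-3
  A^3 * (53*d + 30*d^3 + d^5) = -A^13 - 35*A^9 - 153*A^5 - 153*A - 35*A^-3 - A^-7
  A^1 * (35 + 80*d^2 + 11*d^4) = 11*A^9 + 124*A^5 + 261*A + 124*A^-3 + 11*A^-7
  A^-1 * (86*d + 39*d^3 + d^5) = -A^9 - 44*A^5 - 213*A - 213*A^-3 - 44*A^-7 - A^-11
  A^-3 * (21 + 58*d^2 + 5*d^4) = 5*A^5 + 78*A + 167*A^-3 + 78*A^-7 + 5*A^-11
  A^-5 * (26*d + 10*d^3) = -10*A - 56*A^-3 - 56*A^-7 - 10*A^-11
  A^-7 * (3 + 6*d^2) = 6*A^-3 + 15*A^-7 + 6*A^-11
  A^-9 * (d) = -A^-7 - A^-11
Summing the groups: <K> = A^17 - 2*A^13 + 2*A^9 - 3*A^5 + 3*A - 3*A^-3 + 2*A^-7 - A^-11
Normalise by the writhe: (-A^3)^(-w) = (-A^3)^(1) = -A^3, so f(A) = -A^3 * <K> = -A^20 + 2*A^16 - 2*A^12 + 3*A^8 - 3*A^4 + 3 - 2*A^-4 + A^-8.
Substitute A = t^(-1/4), i.e. A^e → t^(-e/4): V(t) = t^2 - 2*t + 3 - 3*t^-1 + 3*t^-2 - 2*t^-3 + 2*t^-4 - t^-5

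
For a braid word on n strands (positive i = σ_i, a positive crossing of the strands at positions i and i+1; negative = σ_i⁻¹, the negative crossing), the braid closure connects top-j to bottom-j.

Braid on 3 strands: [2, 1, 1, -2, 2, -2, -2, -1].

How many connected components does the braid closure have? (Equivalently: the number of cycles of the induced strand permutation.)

1

Derivation:
Track the strand permutation on 3 strands, starting from identity.
  step 1: s2 swaps positions 2,3 -> [1 3 2]
  step 2: s1 swaps positions 1,2 -> [3 1 2]
  step 3: s1 swaps positions 1,2 -> [1 3 2]
  step 4: s2^-1 swaps positions 2,3 -> [1 2 3]
  step 5: s2 swaps positions 2,3 -> [1 3 2]
  step 6: s2^-1 swaps positions 2,3 -> [1 2 3]
  step 7: s2^-1 swaps positions 2,3 -> [1 3 2]
  step 8: s1^-1 swaps positions 1,2 -> [3 1 2]
Final permutation (position -> original strand): [3 1 2]
Closure components = cycle count of this permutation = 1.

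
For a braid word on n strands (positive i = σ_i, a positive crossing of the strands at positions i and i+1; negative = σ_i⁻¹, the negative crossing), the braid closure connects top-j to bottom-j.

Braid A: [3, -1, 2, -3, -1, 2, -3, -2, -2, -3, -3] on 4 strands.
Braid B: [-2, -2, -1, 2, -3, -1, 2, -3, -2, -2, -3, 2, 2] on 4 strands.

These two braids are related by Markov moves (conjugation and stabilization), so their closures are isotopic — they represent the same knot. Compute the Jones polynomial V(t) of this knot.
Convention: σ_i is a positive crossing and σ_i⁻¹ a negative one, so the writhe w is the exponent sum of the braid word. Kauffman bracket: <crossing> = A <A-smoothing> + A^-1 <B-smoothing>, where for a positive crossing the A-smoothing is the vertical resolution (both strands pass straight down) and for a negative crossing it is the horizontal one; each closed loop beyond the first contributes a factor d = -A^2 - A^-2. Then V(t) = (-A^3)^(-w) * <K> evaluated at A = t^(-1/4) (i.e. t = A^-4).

2*t^-1 - 3*t^-2 + 4*t^-3 - 4*t^-4 + 4*t^-5 - 3*t^-6 + 2*t^-7 - t^-8

Derivation:
Markov-equivalent braids have isotopic closures, hence identical knot invariants. Strip the Markov moves from each word to reach a common short braid β, then compute V(t) once on β.
Braid A: s3 s1^-1 s2 s3^-1 s1^-1 s2 s3^-1 s2^-1 s2^-1 s3^-1 s3^-1 on 4 strands reduces by inverse Markov moves (closure unchanged at each step):
  Deconjugate: the word is γ·β·γ⁻¹ with γ = s3 (prefix) and γ⁻¹ = s3^-1 (suffix); strip both.
Reduced to β = s1^-1 s2 s3^-1 s1^-1 s2 s3^-1 s2^-1 s2^-1 s3^-1 on 4 strands, 9 crossings.
Braid B: s2^-1 s2^-1 s1^-1 s2 s3^-1 s1^-1 s2 s3^-1 s2^-1 s2^-1 s3^-1 s2 s2 on 4 strands reduces by inverse Markov moves (closure unchanged at each step):
  Deconjugate: the word is γ·β·γ⁻¹ with γ = s2^-1 s2^-1 (prefix) and γ⁻¹ = s2 s2 (suffix); strip both.
Reduced to β = s1^-1 s2 s3^-1 s1^-1 s2 s3^-1 s2^-1 s2^-1 s3^-1 on 4 strands, 9 crossings.
Both give the same β = s1^-1 s2 s3^-1 s1^-1 s2 s3^-1 s2^-1 s2^-1 s3^-1 on 4 strands, so one state sum suffices:
Braid: s1^-1 s2 s3^-1 s1^-1 s2 s3^-1 s2^-1 s2^-1 s3^-1 on 4 strands, 9 crossings.
Writhe w = (#positive) - (#negative) = 2 - 7 = -5.
Computing the Kauffman bracket via state sum. There are 2^9 = 512 states.
Each crossing splits two ways (0=vertical, 1=horizontal). The state's weight is A^(#A-smoothings - #B-smoothings) * d^(loops - 1).
Tabulate the states by total A-exponent and number of loops L (A-exp: L × count):
  A^9: L=5 ×1
  A^7: L=4 ×9
  A^5: L=3 ×33, L=5 ×3
  A^3: L=2 ×59, L=4 ×25
  A^1: L=1 ×42, L=3 ×80, L=5 ×4
  A^-1: L=2 ×93, L=4 ×33
  A^-3: L=1 ×19, L=3 ×58, L=5 ×7
  A^-5: L=2 ×19, L=4 ×16, L=6 ×1
  A^-7: L=3 ×7, L=5 ×2
  A^-9: L=4 ×1
Each group contributes A^e * Σ count * d^(L-1):
Powers of d = -A^2 - A^-2: d^2 = A^4 + 2 + A^-4; d^3 = -A^6 - 3*A^2 - 3*A^-2 - A^-6; d^4 = A^8 + 4*A^4 + 6 + 4*A^-4 + A^-8; d^5 = -A^10 - 5*A^6 - 10*A^2 - 10*A^-2 - 5*A^-6 - A^-10.
  A^9 * (d^4) = A^17 + 4*A^13 + 6*A^9 + 4*A^5 + A
  A^7 * (9*d^3) = -9*A^13 - 27*A^9 - 27*A^5 - 9*A
  A^5 * (33*d^2 + 3*d^4) = 3*A^13 + 45*A^9 + 84*A^5 + 45*A + 3*A^-3
  A^3 * (59*d + 25*d^3) = -25*A^9 - 134*A^5 - 134*A - 25*A^-3
  A^1 * (42 + 80*d^2 + 4*d^4) = 4*A^9 + 96*A^5 + 226*A + 96*A^-3 + 4*A^-7
  A^-1 * (93*d + 33*d^3) = -33*A^5 - 192*A - 192*A^-3 - 33*A^-7
  A^-3 * (19 + 58*d^2 + 7*d^4) = 7*A^5 + 86*A + 177*A^-3 + 86*A^-7 + 7*A^-11
  A^-5 * (19*d + 16*d^3 + d^5) = -A^5 - 21*A - 77*A^-3 - 77*A^-7 - 21*A^-11 - A^-15
  A^-7 * (7*d^2 + 2*d^4) = 2*A + 15*A^-3 + 26*A^-7 + 15*A^-11 + 2*A^-15
  A^-9 * (d^3) = -A^-3 - 3*A^-7 - 3*A^-11 - A^-15
Summing the groups: <K> = A^17 - 2*A^13 + 3*A^9 - 4*A^5 + 4*A - 4*A^-3 + 3*A^-7 - 2*A^-11
Normalise by the writhe: (-A^3)^(-w) = (-A^3)^(5) = -A^15, so f(A) = -A^15 * <K> = -A^32 + 2*A^28 - 3*A^24 + 4*A^20 - 4*A^16 + 4*A^12 - 3*A^8 + 2*A^4.
Substitute A = t^(-1/4), i.e. A^e → t^(-e/4): V(t) = 2*t^-1 - 3*t^-2 + 4*t^-3 - 4*t^-4 + 4*t^-5 - 3*t^-6 + 2*t^-7 - t^-8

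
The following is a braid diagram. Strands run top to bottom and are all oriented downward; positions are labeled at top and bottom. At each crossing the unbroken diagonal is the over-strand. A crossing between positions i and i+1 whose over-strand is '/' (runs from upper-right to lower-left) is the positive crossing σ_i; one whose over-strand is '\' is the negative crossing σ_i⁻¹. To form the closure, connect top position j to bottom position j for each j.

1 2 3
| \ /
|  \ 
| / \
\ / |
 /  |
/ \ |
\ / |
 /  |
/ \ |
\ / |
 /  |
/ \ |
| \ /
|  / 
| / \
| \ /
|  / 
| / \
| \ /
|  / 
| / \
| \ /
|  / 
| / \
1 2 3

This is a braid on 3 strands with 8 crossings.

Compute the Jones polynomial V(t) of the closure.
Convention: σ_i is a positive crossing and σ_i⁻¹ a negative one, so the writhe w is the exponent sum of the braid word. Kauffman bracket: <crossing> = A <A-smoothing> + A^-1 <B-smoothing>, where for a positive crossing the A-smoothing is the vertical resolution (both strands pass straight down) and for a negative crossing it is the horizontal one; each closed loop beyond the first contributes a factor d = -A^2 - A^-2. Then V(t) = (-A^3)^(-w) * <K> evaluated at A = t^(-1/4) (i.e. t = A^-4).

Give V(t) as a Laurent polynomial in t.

Reading the diagram top to bottom ('/'-over between positions i,i+1 = s_i, '\'-over = s_i^-1): braid word = s2^-1 s1 s1 s1 s2 s2 s2 s2.
The presented braid s2^-1 s1 s1 s1 s2 s2 s2 s2 on 3 strands reduces by inverse Markov moves (closure unchanged at each step):
  Deconjugate: the word is γ·β·γ⁻¹ with γ = s2^-1 (prefix) and γ⁻¹ = s2 (suffix); strip both.
Reduced to β = s1 s1 s1 s2 s2 s2 on 3 strands, 6 crossings.
Compute on β:
Braid: s1 s1 s1 s2 s2 s2 on 3 strands, 6 crossings.
Writhe w = (#positive) - (#negative) = 6 - 0 = 6.
Enumerate smoothing states for the bracket polynomial. There are 2^6 = 64 states.
For each crossing: s=0 is the vertical smoothing, s=1 horizontal. Crossing k contributes A^(sign_k * (1 - 2*s_k)); loop factor d = -A^2 - A^-2.
Tabulate the states by total A-exponent and number of loops L (A-exp: L × count):
  A^6: L=3 ×1
  A^4: L=2 ×6
  A^2: L=1 ×9, L=3 ×6
  A^0: L=2 ×18, L=4 ×2
  A^-2: L=3 ×15
  A^-4: L=4 ×6
  A^-6: L=5 ×1
Each group contributes A^e * Σ count * d^(L-1):
Powers of d = -A^2 - A^-2: d^2 = A^4 + 2 + A^-4; d^3 = -A^6 - 3*A^2 - 3*A^-2 - A^-6; d^4 = A^8 + 4*A^4 + 6 + 4*A^-4 + A^-8.
  A^6 * (d^2) = A^10 + 2*A^6 + A^2
  A^4 * (6*d) = -6*A^6 - 6*A^2
  A^2 * (9 + 6*d^2) = 6*A^6 + 21*A^2 + 6*A^-2
  A^0 * (18*d + 2*d^3) = -2*A^6 - 24*A^2 - 24*A^-2 - 2*A^-6
  A^-2 * (15*d^2) = 15*A^2 + 30*A^-2 + 15*A^-6
  A^-4 * (6*d^3) = -6*A^2 - 18*A^-2 - 18*A^-6 - 6*A^-10
  A^-6 * (d^4) = A^2 + 4*A^-2 + 6*A^-6 + 4*A^-10 + A^-14
Summing the groups: <K> = A^10 + 2*A^2 - 2*A^-2 + A^-6 - 2*A^-10 + A^-14
Normalise by the writhe: (-A^3)^(-w) = (-A^3)^(-6) = A^-18, so f(A) = A^-18 * <K> = A^-8 + 2*A^-16 - 2*A^-20 + A^-24 - 2*A^-28 + A^-32.
Substitute A = t^(-1/4), i.e. A^e → t^(-e/4): V(t) = t^8 - 2*t^7 + t^6 - 2*t^5 + 2*t^4 + t^2

Answer: t^8 - 2*t^7 + t^6 - 2*t^5 + 2*t^4 + t^2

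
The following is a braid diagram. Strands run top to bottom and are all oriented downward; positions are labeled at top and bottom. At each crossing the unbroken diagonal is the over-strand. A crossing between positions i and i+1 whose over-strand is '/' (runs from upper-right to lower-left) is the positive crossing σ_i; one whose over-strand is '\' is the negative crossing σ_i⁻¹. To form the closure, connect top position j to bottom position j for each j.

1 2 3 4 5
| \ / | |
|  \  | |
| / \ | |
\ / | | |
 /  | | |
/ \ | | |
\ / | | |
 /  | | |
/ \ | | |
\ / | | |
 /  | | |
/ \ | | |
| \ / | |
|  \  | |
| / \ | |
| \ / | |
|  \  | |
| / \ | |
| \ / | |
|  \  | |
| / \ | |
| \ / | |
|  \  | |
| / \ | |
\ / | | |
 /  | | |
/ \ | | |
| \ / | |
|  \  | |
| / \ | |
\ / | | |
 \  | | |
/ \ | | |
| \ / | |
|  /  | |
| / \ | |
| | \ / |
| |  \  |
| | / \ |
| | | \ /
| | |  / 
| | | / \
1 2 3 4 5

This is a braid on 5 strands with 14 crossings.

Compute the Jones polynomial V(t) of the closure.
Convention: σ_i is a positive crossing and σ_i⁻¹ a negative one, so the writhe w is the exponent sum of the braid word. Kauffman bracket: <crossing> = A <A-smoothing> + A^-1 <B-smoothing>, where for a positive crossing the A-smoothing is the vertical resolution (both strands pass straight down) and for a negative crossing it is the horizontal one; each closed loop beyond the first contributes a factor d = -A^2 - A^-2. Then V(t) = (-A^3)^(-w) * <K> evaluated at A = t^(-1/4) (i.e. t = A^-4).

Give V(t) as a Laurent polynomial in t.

Reading the diagram top to bottom ('/'-over between positions i,i+1 = s_i, '\'-over = s_i^-1): braid word = s2^-1 s1 s1 s1 s2^-1 s2^-1 s2^-1 s2^-1 s1 s2^-1 s1^-1 s2 s3^-1 s4.
The presented braid s2^-1 s1 s1 s1 s2^-1 s2^-1 s2^-1 s2^-1 s1 s2^-1 s1^-1 s2 s3^-1 s4 on 5 strands reduces by inverse Markov moves (closure unchanged at each step):
  Destabilize: the word has the form β·s4 where s4 occurs only as the final letter (β ∈ B_4); drop it and the last strand → 4 strands.
  Destabilize: the word has the form β·s3^-1 where s3^-1 occurs only as the final letter (β ∈ B_3); drop it and the last strand → 3 strands.
  Deconjugate: the word is γ·β·γ⁻¹ with γ = s2^-1 s1 (prefix) and γ⁻¹ = s1^-1 s2 (suffix); strip both.
Reduced to β = s1 s1 s2^-1 s2^-1 s2^-1 s2^-1 s1 s2^-1 on 3 strands, 8 crossings.
Compute on β:
Braid: s1 s1 s2^-1 s2^-1 s2^-1 s2^-1 s1 s2^-1 on 3 strands, 8 crossings.
Writhe w = (#positive) - (#negative) = 3 - 5 = -2.
Enumerate smoothing states for the bracket polynomial. There are 2^8 = 256 states.
Smooth each crossing (0=||, 1=⌣⌢); contribution A^(Σ sign_k(1-2s_k)) * d^(L-1).
Tabulate the states by total A-exponent and number of loops L (A-exp: L × count):
  A^8: L=6 ×1
  A^6: L=5 ×8
  A^4: L=4 ×27, L=6 ×1
  A^2: L=3 ×48, L=5 ×8
  A^0: L=2 ×47, L=4 ×22, L=6 ×1
  A^-2: L=1 ×23, L=3 ×29, L=5 ×4
  A^-4: L=2 ×22, L=4 ×6
  A^-6: L=3 ×8
  A^-8: L=4 ×1
Each group contributes A^e * Σ count * d^(L-1):
Powers of d = -A^2 - A^-2: d^2 = A^4 + 2 + A^-4; d^3 = -A^6 - 3*A^2 - 3*A^-2 - A^-6; d^4 = A^8 + 4*A^4 + 6 + 4*A^-4 + A^-8; d^5 = -A^10 - 5*A^6 - 10*A^2 - 10*A^-2 - 5*A^-6 - A^-10.
  A^8 * (d^5) = -A^18 - 5*A^14 - 10*A^10 - 10*A^6 - 5*A^2 - A^-2
  A^6 * (8*d^4) = 8*A^14 + 32*A^10 + 48*A^6 + 32*A^2 + 8*A^-2
  A^4 * (27*d^3 + d^5) = -A^14 - 32*A^10 - 91*A^6 - 91*A^2 - 32*A^-2 - A^-6
  A^2 * (48*d^2 + 8*d^4) = 8*A^10 + 80*A^6 + 144*A^2 + 80*A^-2 + 8*A^-6
  A^0 * (47*d + 22*d^3 + d^5) = -A^10 - 27*A^6 - 123*A^2 - 123*A^-2 - 27*A^-6 - A^-10
  A^-2 * (23 + 29*d^2 + 4*d^4) = 4*A^6 + 45*A^2 + 105*A^-2 + 45*A^-6 + 4*A^-10
  A^-4 * (22*d + 6*d^3) = -6*A^2 - 40*A^-2 - 40*A^-6 - 6*A^-10
  A^-6 * (8*d^2) = 8*A^-2 + 16*A^-6 + 8*A^-10
  A^-8 * (d^3) = -A^-2 - 3*A^-6 - 3*A^-10 - A^-14
Summing the groups: <K> = -A^18 + 2*A^14 - 3*A^10 + 4*A^6 - 4*A^2 + 4*A^-2 - 2*A^-6 + 2*A^-10 - A^-14
Normalise by the writhe: (-A^3)^(-w) = (-A^3)^(2) = A^6, so f(A) = A^6 * <K> = -A^24 + 2*A^20 - 3*A^16 + 4*A^12 - 4*A^8 + 4*A^4 - 2 + 2*A^-4 - A^-8.
Substitute A = t^(-1/4), i.e. A^e → t^(-e/4): V(t) = -t^2 + 2*t - 2 + 4*t^-1 - 4*t^-2 + 4*t^-3 - 3*t^-4 + 2*t^-5 - t^-6

Answer: -t^2 + 2*t - 2 + 4*t^-1 - 4*t^-2 + 4*t^-3 - 3*t^-4 + 2*t^-5 - t^-6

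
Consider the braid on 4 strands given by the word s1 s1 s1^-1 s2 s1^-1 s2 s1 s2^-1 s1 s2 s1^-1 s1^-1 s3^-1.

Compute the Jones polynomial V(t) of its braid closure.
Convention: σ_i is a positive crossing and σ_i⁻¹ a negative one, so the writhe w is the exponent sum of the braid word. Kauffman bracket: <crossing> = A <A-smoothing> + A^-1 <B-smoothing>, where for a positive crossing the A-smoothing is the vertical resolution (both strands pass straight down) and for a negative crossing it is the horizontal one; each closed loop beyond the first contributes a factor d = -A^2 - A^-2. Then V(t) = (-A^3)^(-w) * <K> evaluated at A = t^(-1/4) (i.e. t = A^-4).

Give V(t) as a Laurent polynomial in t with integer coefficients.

The presented braid s1 s1 s1^-1 s2 s1^-1 s2 s1 s2^-1 s1 s2 s1^-1 s1^-1 s3^-1 on 4 strands reduces by inverse Markov moves (closure unchanged at each step):
  Destabilize: the word has the form β·s3^-1 where s3^-1 occurs only as the final letter (β ∈ B_3); drop it and the last strand → 3 strands.
  Deconjugate: the word is γ·β·γ⁻¹ with γ = s1 s1 (prefix) and γ⁻¹ = s1^-1 s1^-1 (suffix); strip both.
Reduced to β = s1^-1 s2 s1^-1 s2 s1 s2^-1 s1 s2 on 3 strands, 8 crossings.
Compute on β:
Braid: s1^-1 s2 s1^-1 s2 s1 s2^-1 s1 s2 on 3 strands, 8 crossings.
Writhe w = (#positive) - (#negative) = 5 - 3 = 2.
Enumerate smoothing states for the bracket polynomial. There are 2^8 = 256 states.
Each crossing splits two ways (0=vertical, 1=horizontal). The state's weight is A^(#A-smoothings - #B-smoothings) * d^(loops - 1).
Tabulate the states by total A-exponent and number of loops L (A-exp: L × count):
  A^8: L=2 ×1
  A^6: L=1 ×3, L=3 ×5
  A^4: L=2 ×22, L=4 ×6
  A^2: L=1 ×18, L=3 ×37, L=5 ×1
  A^0: L=2 ×58, L=4 ×12
  A^-2: L=1 ×24, L=3 ×31, L=5 ×1
  A^-4: L=2 ×23, L=4 ×5
  A^-6: L=3 ×8
  A^-8: L=4 ×1
Each group contributes A^e * Σ count * d^(L-1):
Powers of d = -A^2 - A^-2: d^2 = A^4 + 2 + A^-4; d^3 = -A^6 - 3*A^2 - 3*A^-2 - A^-6; d^4 = A^8 + 4*A^4 + 6 + 4*A^-4 + A^-8.
  A^8 * (d) = -A^10 - A^6
  A^6 * (3 + 5*d^2) = 5*A^10 + 13*A^6 + 5*A^2
  A^4 * (22*d + 6*d^3) = -6*A^10 - 40*A^6 - 40*A^2 - 6*A^-2
  A^2 * (18 + 37*d^2 + d^4) = A^10 + 41*A^6 + 98*A^2 + 41*A^-2 + A^-6
  A^0 * (58*d + 12*d^3) = -12*A^6 - 94*A^2 - 94*A^-2 - 12*A^-6
  A^-2 * (24 + 31*d^2 + d^4) = A^6 + 35*A^2 + 92*A^-2 + 35*A^-6 + A^-10
  A^-4 * (23*d + 5*d^3) = -5*A^2 - 38*A^-2 - 38*A^-6 - 5*A^-10
  A^-6 * (8*d^2) = 8*A^-2 + 16*A^-6 + 8*A^-10
  A^-8 * (d^3) = -A^-2 - 3*A^-6 - 3*A^-10 - A^-14
Summing the groups: <K> = -A^10 + 2*A^6 - A^2 + 2*A^-2 - A^-6 + A^-10 - A^-14
Normalise by the writhe: (-A^3)^(-w) = (-A^3)^(-2) = A^-6, so f(A) = A^-6 * <K> = -A^4 + 2 - A^-4 + 2*A^-8 - A^-12 + A^-16 - A^-20.
Substitute A = t^(-1/4), i.e. A^e → t^(-e/4): V(t) = -t^5 + t^4 - t^3 + 2*t^2 - t + 2 - t^-1

Answer: -t^5 + t^4 - t^3 + 2*t^2 - t + 2 - t^-1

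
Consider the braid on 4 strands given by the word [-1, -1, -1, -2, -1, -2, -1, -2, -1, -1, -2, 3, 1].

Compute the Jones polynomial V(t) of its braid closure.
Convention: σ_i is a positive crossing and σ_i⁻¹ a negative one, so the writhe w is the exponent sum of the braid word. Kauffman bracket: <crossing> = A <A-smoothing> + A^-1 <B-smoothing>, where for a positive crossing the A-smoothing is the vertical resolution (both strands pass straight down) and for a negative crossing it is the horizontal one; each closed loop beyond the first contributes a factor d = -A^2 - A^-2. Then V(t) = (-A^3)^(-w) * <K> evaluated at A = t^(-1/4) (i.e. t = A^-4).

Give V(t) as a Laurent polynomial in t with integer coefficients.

The presented braid s1^-1 s1^-1 s1^-1 s2^-1 s1^-1 s2^-1 s1^-1 s2^-1 s1^-1 s1^-1 s2^-1 s3 s1 on 4 strands reduces by inverse Markov moves (closure unchanged at each step):
  Deconjugate: the word is γ·β·γ⁻¹ with γ = s1^-1 (prefix) and γ⁻¹ = s1 (suffix); strip both.
  Destabilize: the word has the form β·s3 where s3 occurs only as the final letter (β ∈ B_3); drop it and the last strand → 3 strands.
Reduced to β = s1^-1 s1^-1 s2^-1 s1^-1 s2^-1 s1^-1 s2^-1 s1^-1 s1^-1 s2^-1 on 3 strands, 10 crossings.
Compute on β:
Braid: s1^-1 s1^-1 s2^-1 s1^-1 s2^-1 s1^-1 s2^-1 s1^-1 s1^-1 s2^-1 on 3 strands, 10 crossings.
Writhe w = (#positive) - (#negative) = 0 - 10 = -10.
Enumerate smoothing states for the bracket polynomial. There are 2^10 = 1024 states.
Smooth each crossing (0=||, 1=⌣⌢); contribution A^(Σ sign_k(1-2s_k)) * d^(L-1).
Tabulate the states by total A-exponent and number of loops L (A-exp: L × count):
  A^10: L=3 ×1
  A^8: L=2 ×4, L=4 ×6
  A^6: L=1 ×4, L=3 ×30, L=5 ×11
  A^4: L=2 ×48, L=4 ×65, L=6 ×7
  A^2: L=1 ×24, L=3 ×140, L=5 ×45, L=7 ×1
  A^0: L=2 ×129, L=4 ×117, L=6 ×6
  A^-2: L=1 ×43, L=3 ×151, L=5 ×16
  A^-4: L=2 ×96, L=4 ×24
  A^-6: L=1 ×24, L=3 ×21
  A^-8: L=2 ×10
  A^-10: L=3 ×1
Each group contributes A^e * Σ count * d^(L-1):
Powers of d = -A^2 - A^-2: d^2 = A^4 + 2 + A^-4; d^3 = -A^6 - 3*A^2 - 3*A^-2 - A^-6; d^4 = A^8 + 4*A^4 + 6 + 4*A^-4 + A^-8; d^5 = -A^10 - 5*A^6 - 10*A^2 - 10*A^-2 - 5*A^-6 - A^-10; d^6 = A^12 + 6*A^8 + 15*A^4 + 20 + 15*A^-4 + 6*A^-8 + A^-12.
  A^10 * (d^2) = A^14 + 2*A^10 + A^6
  A^8 * (4*d + 6*d^3) = -6*A^14 - 22*A^10 - 22*A^6 - 6*A^2
  A^6 * (4 + 30*d^2 + 11*d^4) = 11*A^14 + 74*A^10 + 130*A^6 + 74*A^2 + 11*A^-2
  A^4 * (48*d + 65*d^3 + 7*d^5) = -7*A^14 - 100*A^10 - 313*A^6 - 313*A^2 - 100*A^-2 - 7*A^-6
  A^2 * (24 + 140*d^2 + 45*d^4 + d^6) = A^14 + 51*A^10 + 335*A^6 + 594*A^2 + 335*A^-2 + 51*A^-6 + A^-10
  A^0 * (129*d + 117*d^3 + 6*d^5) = -6*A^10 - 147*A^6 - 540*A^2 - 540*A^-2 - 147*A^-6 - 6*A^-10
  A^-2 * (43 + 151*d^2 + 16*d^4) = 16*A^6 + 215*A^2 + 441*A^-2 + 215*A^-6 + 16*A^-10
  A^-4 * (96*d + 24*d^3) = -24*A^2 - 168*A^-2 - 168*A^-6 - 24*A^-10
  A^-6 * (24 + 21*d^2) = 21*A^-2 + 66*A^-6 + 21*A^-10
  A^-8 * (10*d) = -10*A^-6 - 10*A^-10
  A^-10 * (d^2) = A^-6 + 2*A^-10 + A^-14
Summing the groups: <K> = -A^10 + A^-6 + A^-14
Normalise by the writhe: (-A^3)^(-w) = (-A^3)^(10) = A^30, so f(A) = A^30 * <K> = -A^40 + A^24 + A^16.
Substitute A = t^(-1/4), i.e. A^e → t^(-e/4): V(t) = t^-4 + t^-6 - t^-10

Answer: t^-4 + t^-6 - t^-10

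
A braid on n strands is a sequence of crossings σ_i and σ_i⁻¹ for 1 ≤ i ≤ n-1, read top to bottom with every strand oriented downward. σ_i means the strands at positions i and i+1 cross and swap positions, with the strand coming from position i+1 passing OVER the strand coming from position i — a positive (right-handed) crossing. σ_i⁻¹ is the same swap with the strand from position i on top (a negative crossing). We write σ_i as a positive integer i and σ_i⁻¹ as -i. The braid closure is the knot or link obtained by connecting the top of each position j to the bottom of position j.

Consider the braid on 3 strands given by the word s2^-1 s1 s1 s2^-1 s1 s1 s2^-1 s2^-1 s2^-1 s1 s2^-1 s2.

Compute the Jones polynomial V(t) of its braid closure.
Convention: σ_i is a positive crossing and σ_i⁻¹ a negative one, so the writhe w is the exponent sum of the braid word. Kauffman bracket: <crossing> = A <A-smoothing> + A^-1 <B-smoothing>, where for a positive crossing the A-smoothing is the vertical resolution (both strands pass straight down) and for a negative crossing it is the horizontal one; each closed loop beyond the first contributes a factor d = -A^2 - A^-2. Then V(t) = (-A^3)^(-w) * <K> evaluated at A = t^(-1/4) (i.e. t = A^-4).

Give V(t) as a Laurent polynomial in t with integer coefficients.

The presented braid s2^-1 s1 s1 s2^-1 s1 s1 s2^-1 s2^-1 s2^-1 s1 s2^-1 s2 on 3 strands reduces by inverse Markov moves (closure unchanged at each step):
  Deconjugate: the word is γ·β·γ⁻¹ with γ = s2^-1 (prefix) and γ⁻¹ = s2 (suffix); strip both.
Reduced to β = s1 s1 s2^-1 s1 s1 s2^-1 s2^-1 s2^-1 s1 s2^-1 on 3 strands, 10 crossings.
Compute on β:
Braid: s1 s1 s2^-1 s1 s1 s2^-1 s2^-1 s2^-1 s1 s2^-1 on 3 strands, 10 crossings.
Writhe w = (#positive) - (#negative) = 5 - 5 = 0.
State-sum expansion of <K>. There are 2^10 = 1024 states.
Smooth each crossing (0=||, 1=⌣⌢); contribution A^(Σ sign_k(1-2s_k)) * d^(L-1).
Tabulate the states by total A-exponent and number of loops L (A-exp: L × count):
  A^10: L=6 ×1
  A^8: L=5 ×10
  A^6: L=4 ×43, L=6 ×2
  A^4: L=3 ×98, L=5 ×22
  A^2: L=2 ×121, L=4 ×83, L=6 ×6
  A^0: L=1 ×73, L=3 ×140, L=5 ×38, L=7 ×1
  A^-2: L=2 ×121, L=4 ×79, L=6 ×10
  A^-4: L=3 ×95, L=5 ×24, L=7 ×1
  A^-6: L=4 ×42, L=6 ×3
  A^-8: L=5 ×10
  A^-10: L=6 ×1
Each group contributes A^e * Σ count * d^(L-1):
Powers of d = -A^2 - A^-2: d^2 = A^4 + 2 + A^-4; d^3 = -A^6 - 3*A^2 - 3*A^-2 - A^-6; d^4 = A^8 + 4*A^4 + 6 + 4*A^-4 + A^-8; d^5 = -A^10 - 5*A^6 - 10*A^2 - 10*A^-2 - 5*A^-6 - A^-10; d^6 = A^12 + 6*A^8 + 15*A^4 + 20 + 15*A^-4 + 6*A^-8 + A^-12.
  A^10 * (d^5) = -A^20 - 5*A^16 - 10*A^12 - 10*A^8 - 5*A^4 - 1
  A^8 * (10*d^4) = 10*A^16 + 40*A^12 + 60*A^8 + 40*A^4 + 10
  A^6 * (43*d^3 + 2*d^5) = -2*A^16 - 53*A^12 - 149*A^8 - 149*A^4 - 53 - 2*A^-4
  A^4 * (98*d^2 + 22*d^4) = 22*A^12 + 186*A^8 + 328*A^4 + 186 + 22*A^-4
  A^2 * (121*d + 83*d^3 + 6*d^5) = -6*A^12 - 113*A^8 - 430*A^4 - 430 - 113*A^-4 - 6*A^-8
  A^0 * (73 + 140*d^2 + 38*d^4 + d^6) = A^12 + 44*A^8 + 307*A^4 + 601 + 307*A^-4 + 44*A^-8 + A^-12
  A^-2 * (121*d + 79*d^3 + 10*d^5) = -10*A^8 - 129*A^4 - 458 - 458*A^-4 - 129*A^-8 - 10*A^-12
  A^-4 * (95*d^2 + 24*d^4 + d^6) = A^8 + 30*A^4 + 206 + 354*A^-4 + 206*A^-8 + 30*A^-12 + A^-16
  A^-6 * (42*d^3 + 3*d^5) = -3*A^4 - 57 - 156*A^-4 - 156*A^-8 - 57*A^-12 - 3*A^-16
  A^-8 * (10*d^4) = 10 + 40*A^-4 + 60*A^-8 + 40*A^-12 + 10*A^-16
  A^-10 * (d^5) = -1 - 5*A^-4 - 10*A^-8 - 10*A^-12 - 5*A^-16 - A^-20
Summing the groups: <K> = -A^20 + 3*A^16 - 6*A^12 + 9*A^8 - 11*A^4 + 13 - 11*A^-4 + 9*A^-8 - 6*A^-12 + 3*A^-16 - A^-20
Normalise by the writhe: (-A^3)^(-w) = (-A^3)^(0) = 1, so f(A) = 1 * <K> = -A^20 + 3*A^16 - 6*A^12 + 9*A^8 - 11*A^4 + 13 - 11*A^-4 + 9*A^-8 - 6*A^-12 + 3*A^-16 - A^-20.
Substitute A = t^(-1/4), i.e. A^e → t^(-e/4): V(t) = -t^5 + 3*t^4 - 6*t^3 + 9*t^2 - 11*t + 13 - 11*t^-1 + 9*t^-2 - 6*t^-3 + 3*t^-4 - t^-5

Answer: -t^5 + 3*t^4 - 6*t^3 + 9*t^2 - 11*t + 13 - 11*t^-1 + 9*t^-2 - 6*t^-3 + 3*t^-4 - t^-5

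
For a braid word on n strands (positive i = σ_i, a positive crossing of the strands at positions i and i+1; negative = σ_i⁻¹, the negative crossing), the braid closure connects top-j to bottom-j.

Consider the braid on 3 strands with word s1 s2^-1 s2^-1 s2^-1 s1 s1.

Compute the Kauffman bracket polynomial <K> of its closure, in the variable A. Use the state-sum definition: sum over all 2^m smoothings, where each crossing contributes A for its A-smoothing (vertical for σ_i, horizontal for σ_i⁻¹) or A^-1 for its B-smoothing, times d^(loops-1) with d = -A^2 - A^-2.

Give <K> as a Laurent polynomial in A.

Braid: s1 s2^-1 s2^-1 s2^-1 s1 s1 on 3 strands, 6 crossings.
Writhe w = (#positive) - (#negative) = 3 - 3 = 0.
State-sum expansion of <K>. There are 2^6 = 64 states.
Smooth each crossing (0=||, 1=⌣⌢); contribution A^(Σ sign_k(1-2s_k)) * d^(L-1).
Tabulate the states by total A-exponent and number of loops L (A-exp: L × count):
  A^6: L=4 ×1
  A^4: L=3 ×6
  A^2: L=2 ×12, L=4 ×3
  A^0: L=1 ×9, L=3 ×10, L=5 ×1
  A^-2: L=2 ×12, L=4 ×3
  A^-4: L=3 ×6
  A^-6: L=4 ×1
Each group contributes A^e * Σ count * d^(L-1):
Powers of d = -A^2 - A^-2: d^2 = A^4 + 2 + A^-4; d^3 = -A^6 - 3*A^2 - 3*A^-2 - A^-6; d^4 = A^8 + 4*A^4 + 6 + 4*A^-4 + A^-8.
  A^6 * (d^3) = -A^12 - 3*A^8 - 3*A^4 - 1
  A^4 * (6*d^2) = 6*A^8 + 12*A^4 + 6
  A^2 * (12*d + 3*d^3) = -3*A^8 - 21*A^4 - 21 - 3*A^-4
  A^0 * (9 + 10*d^2 + d^4) = A^8 + 14*A^4 + 35 + 14*A^-4 + A^-8
  A^-2 * (12*d + 3*d^3) = -3*A^4 - 21 - 21*A^-4 - 3*A^-8
  A^-4 * (6*d^2) = 6 + 12*A^-4 + 6*A^-8
  A^-6 * (d^3) = -1 - 3*A^-4 - 3*A^-8 - A^-12
Summing the groups: <K> = -A^12 + A^8 - A^4 + 3 - A^-4 + A^-8 - A^-12

Answer: -A^12 + A^8 - A^4 + 3 - A^-4 + A^-8 - A^-12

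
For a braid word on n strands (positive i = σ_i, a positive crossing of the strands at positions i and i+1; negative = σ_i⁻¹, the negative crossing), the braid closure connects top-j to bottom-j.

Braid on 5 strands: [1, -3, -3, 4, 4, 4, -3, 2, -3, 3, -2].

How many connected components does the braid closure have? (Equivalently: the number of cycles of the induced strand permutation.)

Track the strand permutation on 5 strands, starting from identity.
  step 1: s1 swaps positions 1,2 -> [2 1 3 4 5]
  step 2: s3^-1 swaps positions 3,4 -> [2 1 4 3 5]
  step 3: s3^-1 swaps positions 3,4 -> [2 1 3 4 5]
  step 4: s4 swaps positions 4,5 -> [2 1 3 5 4]
  step 5: s4 swaps positions 4,5 -> [2 1 3 4 5]
  step 6: s4 swaps positions 4,5 -> [2 1 3 5 4]
  step 7: s3^-1 swaps positions 3,4 -> [2 1 5 3 4]
  step 8: s2 swaps positions 2,3 -> [2 5 1 3 4]
  step 9: s3^-1 swaps positions 3,4 -> [2 5 3 1 4]
  step 10: s3 swaps positions 3,4 -> [2 5 1 3 4]
  step 11: s2^-1 swaps positions 2,3 -> [2 1 5 3 4]
Final permutation (position -> original strand): [2 1 5 3 4]
Closure components = cycle count of this permutation = 2.

Answer: 2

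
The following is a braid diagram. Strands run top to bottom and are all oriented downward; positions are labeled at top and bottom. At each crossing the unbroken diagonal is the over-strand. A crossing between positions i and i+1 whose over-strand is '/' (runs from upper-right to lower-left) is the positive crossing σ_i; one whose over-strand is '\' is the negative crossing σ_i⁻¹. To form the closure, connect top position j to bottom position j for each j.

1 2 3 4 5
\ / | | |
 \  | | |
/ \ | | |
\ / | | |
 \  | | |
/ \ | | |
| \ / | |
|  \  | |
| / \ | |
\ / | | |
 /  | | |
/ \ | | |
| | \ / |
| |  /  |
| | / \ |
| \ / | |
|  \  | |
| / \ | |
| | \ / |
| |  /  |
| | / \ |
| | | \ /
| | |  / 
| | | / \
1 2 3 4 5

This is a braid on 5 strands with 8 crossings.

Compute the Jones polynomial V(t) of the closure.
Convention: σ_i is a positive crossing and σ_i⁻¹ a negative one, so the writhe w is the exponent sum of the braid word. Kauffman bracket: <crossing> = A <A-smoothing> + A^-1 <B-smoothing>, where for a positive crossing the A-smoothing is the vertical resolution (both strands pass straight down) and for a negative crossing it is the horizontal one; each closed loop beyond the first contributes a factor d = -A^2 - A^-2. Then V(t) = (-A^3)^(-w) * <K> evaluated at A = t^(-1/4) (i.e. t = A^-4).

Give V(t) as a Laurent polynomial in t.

Reading the diagram top to bottom ('/'-over between positions i,i+1 = s_i, '\'-over = s_i^-1): braid word = s1^-1 s1^-1 s2^-1 s1 s3 s2^-1 s3 s4.
The presented braid s1^-1 s1^-1 s2^-1 s1 s3 s2^-1 s3 s4 on 5 strands reduces by inverse Markov moves (closure unchanged at each step):
  Destabilize: the word has the form β·s4 where s4 occurs only as the final letter (β ∈ B_4); drop it and the last strand → 4 strands.
Reduced to β = s1^-1 s1^-1 s2^-1 s1 s3 s2^-1 s3 on 4 strands, 7 crossings.
Compute on β:
Braid: s1^-1 s1^-1 s2^-1 s1 s3 s2^-1 s3 on 4 strands, 7 crossings.
Writhe w = (#positive) - (#negative) = 3 - 4 = -1.
State-sum expansion of <K>. There are 2^7 = 128 states.
Smooth each crossing (0=||, 1=⌣⌢); contribution A^(Σ sign_k(1-2s_k)) * d^(L-1).
Tabulate the states by total A-exponent and number of loops L (A-exp: L × count):
  A^7: L=4 ×1
  A^5: L=3 ×7
  A^3: L=2 ×17, L=4 ×4
  A^1: L=1 ×14, L=3 ×20, L=5 ×1
  A^-1: L=2 ×27, L=4 ×8
  A^-3: L=1 ×5, L=3 ×15, L=5 ×1
  A^-5: L=2 ×4, L=4 ×3
  A^-7: L=3 ×1
Each group contributes A^e * Σ count * d^(L-1):
Powers of d = -A^2 - A^-2: d^2 = A^4 + 2 + A^-4; d^3 = -A^6 - 3*A^2 - 3*A^-2 - A^-6; d^4 = A^8 + 4*A^4 + 6 + 4*A^-4 + A^-8.
  A^7 * (d^3) = -A^13 - 3*A^9 - 3*A^5 - A
  A^5 * (7*d^2) = 7*A^9 + 14*A^5 + 7*A
  A^3 * (17*d + 4*d^3) = -4*A^9 - 29*A^5 - 29*A - 4*A^-3
  A^1 * (14 + 20*d^2 + d^4) = A^9 + 24*A^5 + 60*A + 24*A^-3 + A^-7
  A^-1 * (27*d + 8*d^3) = -8*A^5 - 51*A - 51*A^-3 - 8*A^-7
  A^-3 * (5 + 15*d^2 + d^4) = A^5 + 19*A + 41*A^-3 + 19*A^-7 + A^-11
  A^-5 * (4*d + 3*d^3) = -3*A - 13*A^-3 - 13*A^-7 - 3*A^-11
  A^-7 * (d^2) = A^-3 + 2*A^-7 + A^-11
Summing the groups: <K> = -A^13 + A^9 - A^5 + 2*A - 2*A^-3 + A^-7 - A^-11
Normalise by the writhe: (-A^3)^(-w) = (-A^3)^(1) = -A^3, so f(A) = -A^3 * <K> = A^16 - A^12 + A^8 - 2*A^4 + 2 - A^-4 + A^-8.
Substitute A = t^(-1/4), i.e. A^e → t^(-e/4): V(t) = t^2 - t + 2 - 2*t^-1 + t^-2 - t^-3 + t^-4

Answer: t^2 - t + 2 - 2*t^-1 + t^-2 - t^-3 + t^-4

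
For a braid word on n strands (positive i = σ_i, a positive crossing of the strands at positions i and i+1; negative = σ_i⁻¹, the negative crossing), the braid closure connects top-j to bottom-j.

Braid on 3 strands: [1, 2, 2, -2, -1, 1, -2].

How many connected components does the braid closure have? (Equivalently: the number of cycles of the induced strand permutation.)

2

Derivation:
Track the strand permutation on 3 strands, starting from identity.
  step 1: s1 swaps positions 1,2 -> [2 1 3]
  step 2: s2 swaps positions 2,3 -> [2 3 1]
  step 3: s2 swaps positions 2,3 -> [2 1 3]
  step 4: s2^-1 swaps positions 2,3 -> [2 3 1]
  step 5: s1^-1 swaps positions 1,2 -> [3 2 1]
  step 6: s1 swaps positions 1,2 -> [2 3 1]
  step 7: s2^-1 swaps positions 2,3 -> [2 1 3]
Final permutation (position -> original strand): [2 1 3]
Closure components = cycle count of this permutation = 2.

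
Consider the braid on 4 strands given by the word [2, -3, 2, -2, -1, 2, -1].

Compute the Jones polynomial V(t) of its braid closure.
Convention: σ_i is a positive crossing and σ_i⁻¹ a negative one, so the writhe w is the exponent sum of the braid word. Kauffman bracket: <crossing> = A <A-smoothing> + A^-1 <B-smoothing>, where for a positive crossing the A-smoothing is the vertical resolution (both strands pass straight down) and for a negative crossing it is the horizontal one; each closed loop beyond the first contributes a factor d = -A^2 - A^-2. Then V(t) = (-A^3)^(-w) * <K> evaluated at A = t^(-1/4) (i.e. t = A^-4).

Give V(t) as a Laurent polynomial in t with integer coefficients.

First cancel adjacent σ_i σ_i⁻¹ pairs (Reidemeister II — same braid, same closure): s2 s3^-1 s2 s2^-1 s1^-1 s2 s1^-1 → s2 s3^-1 s1^-1 s2 s1^-1.
Braid: s2 s3^-1 s1^-1 s2 s1^-1 on 4 strands, 5 crossings.
Writhe w = (#positive) - (#negative) = 2 - 3 = -1.
Computing the Kauffman bracket via state sum. There are 2^5 = 32 states.
For each crossing: s=0 is the vertical smoothing, s=1 horizontal. Crossing k contributes A^(sign_k * (1 - 2*s_k)); loop factor d = -A^2 - A^-2.
  state 00000: A-exp=-1, loops=4, term = A^-1 * d^3
  state 00001: A-exp=+1, loops=3, term = A^1 * d^2
  state 00010: A-exp=-3, loops=3, term = A^-3 * d^2
  state 00011: A-exp=-1, loops=2, term = A^-1 * d^1
  state 00100: A-exp=+1, loops=3, term = A^1 * d^2
  state 00101: A-exp=+3, loops=4, term = A^3 * d^3
  state 00110: A-exp=-1, loops=2, term = A^-1 * d^1
  state 00111: A-exp=+1, loops=3, term = A^1 * d^2
  state 01000: A-exp=+1, loops=3, term = A^1 * d^2
  state 01001: A-exp=+3, loops=2, term = A^3 * d^1
  state 01010: A-exp=-1, loops=2, term = A^-1 * d^1
  state 01011: A-exp=+1, loops=1, term = A^1 * d^0
  state 01100: A-exp=+3, loops=2, term = A^3 * d^1
  state 01101: A-exp=+5, loops=3, term = A^5 * d^2
  state 01110: A-exp=+1, loops=1, term = A^1 * d^0
  state 01111: A-exp=+3, loops=2, term = A^3 * d^1
  state 10000: A-exp=-3, loops=3, term = A^-3 * d^2
  state 10001: A-exp=-1, loops=2, term = A^-1 * d^1
  state 10010: A-exp=-5, loops=4, term = A^-5 * d^3
  state 10011: A-exp=-3, loops=3, term = A^-3 * d^2
  state 10100: A-exp=-1, loops=2, term = A^-1 * d^1
  state 10101: A-exp=+1, loops=3, term = A^1 * d^2
  state 10110: A-exp=-3, loops=3, term = A^-3 * d^2
  state 10111: A-exp=-1, loops=2, term = A^-1 * d^1
  state 11000: A-exp=-1, loops=2, term = A^-1 * d^1
  state 11001: A-exp=+1, loops=1, term = A^1 * d^0
  state 11010: A-exp=-3, loops=3, term = A^-3 * d^2
  state 11011: A-exp=-1, loops=2, term = A^-1 * d^1
  state 11100: A-exp=+1, loops=1, term = A^1 * d^0
  state 11101: A-exp=+3, loops=2, term = A^3 * d^1
  state 11110: A-exp=-1, loops=2, term = A^-1 * d^1
  state 11111: A-exp=+1, loops=1, term = A^1 * d^0
Collect the terms by A-exponent (count of states per loop number):
Powers of d = -A^2 - A^-2: d^2 = A^4 + 2 + A^-4; d^3 = -A^6 - 3*A^2 - 3*A^-2 - A^-6.
  A^5 * (d^2) = A^9 + 2*A^5 + A
  A^3 * (4*d + d^3) = -A^9 - 7*A^5 - 7*A - A^-3
  A^1 * (5 + 5*d^2) = 5*A^5 + 15*A + 5*A^-3
  A^-1 * (9*d + d^3) = -A^5 - 12*A - 12*A^-3 - A^-7
  A^-3 * (5*d^2) = 5*A + 10*A^-3 + 5*A^-7
  A^-5 * (d^3) = -A - 3*A^-3 - 3*A^-7 - A^-11
Summing the groups: <K> = -A^5 + A - A^-3 + A^-7 - A^-11
Normalise by the writhe: (-A^3)^(-w) = (-A^3)^(1) = -A^3, so f(A) = -A^3 * <K> = A^8 - A^4 + 1 - A^-4 + A^-8.
Substitute A = t^(-1/4), i.e. A^e → t^(-e/4): V(t) = t^2 - t + 1 - t^-1 + t^-2

Answer: t^2 - t + 1 - t^-1 + t^-2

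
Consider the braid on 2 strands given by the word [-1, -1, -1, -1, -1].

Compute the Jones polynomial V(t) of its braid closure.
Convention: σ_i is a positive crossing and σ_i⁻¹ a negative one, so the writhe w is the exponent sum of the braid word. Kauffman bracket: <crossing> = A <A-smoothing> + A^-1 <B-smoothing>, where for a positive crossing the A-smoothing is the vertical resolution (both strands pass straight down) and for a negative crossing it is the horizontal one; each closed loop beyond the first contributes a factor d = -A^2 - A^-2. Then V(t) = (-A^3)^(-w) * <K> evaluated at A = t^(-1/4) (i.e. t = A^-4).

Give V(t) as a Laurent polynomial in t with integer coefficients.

Braid: s1^-1 s1^-1 s1^-1 s1^-1 s1^-1 on 2 strands, 5 crossings.
Writhe w = (#positive) - (#negative) = 0 - 5 = -5.
Computing the Kauffman bracket via state sum. There are 2^5 = 32 states.
Smooth each crossing (0=||, 1=⌣⌢); contribution A^(Σ sign_k(1-2s_k)) * d^(L-1).
  state 00000: A-exp=-5, loops=2, term = A^-5 * d^1
  state 00001: A-exp=-3, loops=1, term = A^-3 * d^0
  state 00010: A-exp=-3, loops=1, term = A^-3 * d^0
  state 00011: A-exp=-1, loops=2, term = A^-1 * d^1
  state 00100: A-exp=-3, loops=1, term = A^-3 * d^0
  state 00101: A-exp=-1, loops=2, term = A^-1 * d^1
  state 00110: A-exp=-1, loops=2, term = A^-1 * d^1
  state 00111: A-exp=+1, loops=3, term = A^1 * d^2
  state 01000: A-exp=-3, loops=1, term = A^-3 * d^0
  state 01001: A-exp=-1, loops=2, term = A^-1 * d^1
  state 01010: A-exp=-1, loops=2, term = A^-1 * d^1
  state 01011: A-exp=+1, loops=3, term = A^1 * d^2
  state 01100: A-exp=-1, loops=2, term = A^-1 * d^1
  state 01101: A-exp=+1, loops=3, term = A^1 * d^2
  state 01110: A-exp=+1, loops=3, term = A^1 * d^2
  state 01111: A-exp=+3, loops=4, term = A^3 * d^3
  state 10000: A-exp=-3, loops=1, term = A^-3 * d^0
  state 10001: A-exp=-1, loops=2, term = A^-1 * d^1
  state 10010: A-exp=-1, loops=2, term = A^-1 * d^1
  state 10011: A-exp=+1, loops=3, term = A^1 * d^2
  state 10100: A-exp=-1, loops=2, term = A^-1 * d^1
  state 10101: A-exp=+1, loops=3, term = A^1 * d^2
  state 10110: A-exp=+1, loops=3, term = A^1 * d^2
  state 10111: A-exp=+3, loops=4, term = A^3 * d^3
  state 11000: A-exp=-1, loops=2, term = A^-1 * d^1
  state 11001: A-exp=+1, loops=3, term = A^1 * d^2
  state 11010: A-exp=+1, loops=3, term = A^1 * d^2
  state 11011: A-exp=+3, loops=4, term = A^3 * d^3
  state 11100: A-exp=+1, loops=3, term = A^1 * d^2
  state 11101: A-exp=+3, loops=4, term = A^3 * d^3
  state 11110: A-exp=+3, loops=4, term = A^3 * d^3
  state 11111: A-exp=+5, loops=5, term = A^5 * d^4
Collect the terms by A-exponent (count of states per loop number):
Powers of d = -A^2 - A^-2: d^2 = A^4 + 2 + A^-4; d^3 = -A^6 - 3*A^2 - 3*A^-2 - A^-6; d^4 = A^8 + 4*A^4 + 6 + 4*A^-4 + A^-8.
  A^5 * (d^4) = A^13 + 4*A^9 + 6*A^5 + 4*A + A^-3
  A^3 * (5*d^3) = -5*A^9 - 15*A^5 - 15*A - 5*A^-3
  A^1 * (10*d^2) = 10*A^5 + 20*A + 10*A^-3
  A^-1 * (10*d) = -10*A - 10*A^-3
  A^-3 * (5) = 5*A^-3
  A^-5 * (d) = -A^-3 - A^-7
Summing the groups: <K> = A^13 - A^9 + A^5 - A - A^-7
Normalise by the writhe: (-A^3)^(-w) = (-A^3)^(5) = -A^15, so f(A) = -A^15 * <K> = -A^28 + A^24 - A^20 + A^16 + A^8.
Substitute A = t^(-1/4), i.e. A^e → t^(-e/4): V(t) = t^-2 + t^-4 - t^-5 + t^-6 - t^-7

Answer: t^-2 + t^-4 - t^-5 + t^-6 - t^-7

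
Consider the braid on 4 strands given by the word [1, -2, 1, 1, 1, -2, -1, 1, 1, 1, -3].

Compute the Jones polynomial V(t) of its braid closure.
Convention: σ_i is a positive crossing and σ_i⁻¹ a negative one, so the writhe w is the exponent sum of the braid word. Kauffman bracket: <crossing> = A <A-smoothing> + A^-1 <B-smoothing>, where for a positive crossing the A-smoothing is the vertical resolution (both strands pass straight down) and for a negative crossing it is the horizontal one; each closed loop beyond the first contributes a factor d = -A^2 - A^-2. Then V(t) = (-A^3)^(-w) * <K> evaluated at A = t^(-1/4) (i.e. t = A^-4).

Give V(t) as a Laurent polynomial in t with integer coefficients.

t^8 - 2*t^7 + 3*t^6 - 4*t^5 + 3*t^4 - 3*t^3 + 3*t^2 - t + 1

Derivation:
The presented braid s1 s2^-1 s1 s1 s1 s2^-1 s1^-1 s1 s1 s1 s3^-1 on 4 strands reduces by inverse Markov moves (closure unchanged at each step):
  Destabilize: the word has the form β·s3^-1 where s3^-1 occurs only as the final letter (β ∈ B_3); drop it and the last strand → 3 strands.
Reduced to β = s1 s2^-1 s1 s1 s1 s2^-1 s1^-1 s1 s1 s1 on 3 strands, 10 crossings.
Compute on β:
First cancel adjacent σ_i σ_i⁻¹ pairs (Reidemeister II — same braid, same closure): s1 s2^-1 s1 s1 s1 s2^-1 s1^-1 s1 s1 s1 → s1 s2^-1 s1 s1 s1 s2^-1 s1 s1.
Braid: s1 s2^-1 s1 s1 s1 s2^-1 s1 s1 on 3 strands, 8 crossings.
Writhe w = (#positive) - (#negative) = 6 - 2 = 4.
Enumerate smoothing states for the bracket polynomial. There are 2^8 = 256 states.
For each crossing: s=0 is the vertical smoothing, s=1 horizontal. Crossing k contributes A^(sign_k * (1 - 2*s_k)); loop factor d = -A^2 - A^-2.
Tabulate the states by total A-exponent and number of loops L (A-exp: L × count):
  A^8: L=3 ×1
  A^6: L=2 ×8
  A^4: L=1 ×21, L=3 ×7
  A^2: L=2 ×54, L=4 ×2
  A^0: L=3 ×70
  A^-2: L=4 ×56
  A^-4: L=5 ×28
  A^-6: L=6 ×8
  A^-8: L=7 ×1
Each group contributes A^e * Σ count * d^(L-1):
Powers of d = -A^2 - A^-2: d^2 = A^4 + 2 + A^-4; d^3 = -A^6 - 3*A^2 - 3*A^-2 - A^-6; d^4 = A^8 + 4*A^4 + 6 + 4*A^-4 + A^-8; d^5 = -A^10 - 5*A^6 - 10*A^2 - 10*A^-2 - 5*A^-6 - A^-10; d^6 = A^12 + 6*A^8 + 15*A^4 + 20 + 15*A^-4 + 6*A^-8 + A^-12.
  A^8 * (d^2) = A^12 + 2*A^8 + A^4
  A^6 * (8*d) = -8*A^8 - 8*A^4
  A^4 * (21 + 7*d^2) = 7*A^8 + 35*A^4 + 7
  A^2 * (54*d + 2*d^3) = -2*A^8 - 60*A^4 - 60 - 2*A^-4
  A^0 * (70*d^2) = 70*A^4 + 140 + 70*A^-4
  A^-2 * (56*d^3) = -56*A^4 - 168 - 168*A^-4 - 56*A^-8
  A^-4 * (28*d^4) = 28*A^4 + 112 + 168*A^-4 + 112*A^-8 + 28*A^-12
  A^-6 * (8*d^5) = -8*A^4 - 40 - 80*A^-4 - 80*A^-8 - 40*A^-12 - 8*A^-16
  A^-8 * (d^6) = A^4 + 6 + 15*A^-4 + 20*A^-8 + 15*A^-12 + 6*A^-16 + A^-20
Summing the groups: <K> = A^12 - A^8 + 3*A^4 - 3 + 3*A^-4 - 4*A^-8 + 3*A^-12 - 2*A^-16 + A^-20
Normalise by the writhe: (-A^3)^(-w) = (-A^3)^(-4) = A^-12, so f(A) = A^-12 * <K> = 1 - A^-4 + 3*A^-8 - 3*A^-12 + 3*A^-16 - 4*A^-20 + 3*A^-24 - 2*A^-28 + A^-32.
Substitute A = t^(-1/4), i.e. A^e → t^(-e/4): V(t) = t^8 - 2*t^7 + 3*t^6 - 4*t^5 + 3*t^4 - 3*t^3 + 3*t^2 - t + 1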